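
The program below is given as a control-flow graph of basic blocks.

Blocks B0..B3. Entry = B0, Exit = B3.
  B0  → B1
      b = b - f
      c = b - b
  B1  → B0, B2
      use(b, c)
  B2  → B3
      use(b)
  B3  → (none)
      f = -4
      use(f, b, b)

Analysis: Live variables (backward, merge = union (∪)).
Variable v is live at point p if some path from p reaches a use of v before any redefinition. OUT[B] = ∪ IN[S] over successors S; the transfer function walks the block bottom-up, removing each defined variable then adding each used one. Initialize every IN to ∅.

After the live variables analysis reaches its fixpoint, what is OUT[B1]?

Answer: {b, f}

Derivation:
Per-block solution:
  B0:  IN={b, f}  OUT={b, c, f}
  B1:  IN={b, c, f}  OUT={b, f}
  B2:  IN={b}  OUT={b}
  B3:  IN={b}  OUT={}

Merge at B1: OUT[B1] = IN[B0] ⊔ IN[B2] = {b, f}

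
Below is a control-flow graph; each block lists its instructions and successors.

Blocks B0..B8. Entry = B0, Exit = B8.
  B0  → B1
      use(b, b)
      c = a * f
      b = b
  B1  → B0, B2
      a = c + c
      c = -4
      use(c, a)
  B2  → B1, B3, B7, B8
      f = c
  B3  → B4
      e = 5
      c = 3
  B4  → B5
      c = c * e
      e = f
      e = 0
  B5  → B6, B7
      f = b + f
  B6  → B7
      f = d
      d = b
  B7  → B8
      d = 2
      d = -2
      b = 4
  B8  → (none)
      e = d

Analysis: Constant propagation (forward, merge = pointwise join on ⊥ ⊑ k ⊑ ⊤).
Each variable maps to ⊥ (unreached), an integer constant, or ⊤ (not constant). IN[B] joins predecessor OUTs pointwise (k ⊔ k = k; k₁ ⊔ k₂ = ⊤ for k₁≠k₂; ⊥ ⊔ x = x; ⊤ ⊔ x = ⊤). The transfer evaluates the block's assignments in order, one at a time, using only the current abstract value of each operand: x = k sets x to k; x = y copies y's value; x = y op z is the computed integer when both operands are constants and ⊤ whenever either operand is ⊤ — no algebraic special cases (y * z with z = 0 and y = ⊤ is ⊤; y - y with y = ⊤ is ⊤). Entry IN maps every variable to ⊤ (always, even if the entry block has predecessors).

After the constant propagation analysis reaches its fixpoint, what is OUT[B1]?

Answer: {a: ⊤, b: ⊤, c: -4, d: ⊤, e: ⊤, f: ⊤}

Trace:
Per-block solution:
  B0: | IN=(all ⊤) | OUT=(all ⊤)
  B1: | IN=(all ⊤) | OUT={c:-4; rest ⊤}
  B2: | IN={c:-4; rest ⊤} | OUT={c:-4, f:-4; rest ⊤}
  B3: | IN={c:-4, f:-4; rest ⊤} | OUT={c:3, e:5, f:-4; rest ⊤}
  B4: | IN={c:3, e:5, f:-4; rest ⊤} | OUT={c:15, e:0, f:-4; rest ⊤}
  B5: | IN={c:15, e:0, f:-4; rest ⊤} | OUT={c:15, e:0; rest ⊤}
  B6: | IN={c:15, e:0; rest ⊤} | OUT={c:15, e:0; rest ⊤}
  B7: | IN=(all ⊤) | OUT={b:4, d:-2; rest ⊤}
  B8: | IN=(all ⊤) | OUT=(all ⊤)

Merge at B1: IN[B1] = OUT[B0] ⊔ OUT[B2] = {a: ⊤, b: ⊤, c: ⊤, d: ⊤, e: ⊤, f: ⊤}
Applying B1's transfer function to that IN value gives OUT[B1] (row B1 above).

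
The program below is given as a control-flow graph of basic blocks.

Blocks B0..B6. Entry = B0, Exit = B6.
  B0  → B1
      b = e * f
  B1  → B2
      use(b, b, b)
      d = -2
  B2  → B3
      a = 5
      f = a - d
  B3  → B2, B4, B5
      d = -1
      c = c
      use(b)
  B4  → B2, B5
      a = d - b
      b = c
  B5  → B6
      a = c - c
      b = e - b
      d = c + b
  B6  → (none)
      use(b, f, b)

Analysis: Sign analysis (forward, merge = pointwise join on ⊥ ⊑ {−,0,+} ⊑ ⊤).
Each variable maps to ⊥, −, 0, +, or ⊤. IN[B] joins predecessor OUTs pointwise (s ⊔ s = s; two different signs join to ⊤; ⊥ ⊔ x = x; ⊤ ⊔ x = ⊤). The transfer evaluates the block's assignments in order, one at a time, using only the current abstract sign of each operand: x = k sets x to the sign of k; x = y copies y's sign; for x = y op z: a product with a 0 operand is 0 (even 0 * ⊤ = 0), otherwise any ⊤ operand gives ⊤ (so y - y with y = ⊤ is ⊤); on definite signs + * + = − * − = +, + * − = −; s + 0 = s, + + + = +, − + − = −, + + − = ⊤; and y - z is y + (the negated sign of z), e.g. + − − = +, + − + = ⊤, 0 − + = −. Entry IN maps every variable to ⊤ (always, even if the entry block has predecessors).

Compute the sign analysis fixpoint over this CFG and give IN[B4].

Per-block solution:
  B0:   IN=(all ⊤)   OUT=(all ⊤)
  B1:   IN=(all ⊤)   OUT={d:-; rest ⊤}
  B2:   IN={d:-; rest ⊤}   OUT={a:+, d:-, f:+; rest ⊤}
  B3:   IN={a:+, d:-, f:+; rest ⊤}   OUT={a:+, d:-, f:+; rest ⊤}
  B4:   IN={a:+, d:-, f:+; rest ⊤}   OUT={d:-, f:+; rest ⊤}
  B5:   IN={d:-, f:+; rest ⊤}   OUT={f:+; rest ⊤}
  B6:   IN={f:+; rest ⊤}   OUT={f:+; rest ⊤}

Merge at B4: IN[B4] = OUT[B3] = {a: +, b: ⊤, c: ⊤, d: -, e: ⊤, f: +}

Answer: {a: +, b: ⊤, c: ⊤, d: -, e: ⊤, f: +}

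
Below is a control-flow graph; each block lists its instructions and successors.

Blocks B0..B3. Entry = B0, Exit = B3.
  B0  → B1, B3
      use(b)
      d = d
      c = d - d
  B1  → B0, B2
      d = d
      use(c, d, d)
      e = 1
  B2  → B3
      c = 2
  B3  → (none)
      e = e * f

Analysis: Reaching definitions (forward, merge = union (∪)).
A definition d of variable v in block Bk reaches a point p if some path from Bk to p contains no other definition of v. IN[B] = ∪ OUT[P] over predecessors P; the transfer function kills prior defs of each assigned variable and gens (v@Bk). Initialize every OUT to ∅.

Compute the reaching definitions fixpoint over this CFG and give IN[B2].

Fixpoint table:
  B0: | IN={c@B0, d@B1, e@B1} | OUT={c@B0, d@B0, e@B1}
  B1: | IN={c@B0, d@B0, e@B1} | OUT={c@B0, d@B1, e@B1}
  B2: | IN={c@B0, d@B1, e@B1} | OUT={c@B2, d@B1, e@B1}
  B3: | IN={c@B0, c@B2, d@B0, d@B1, e@B1} | OUT={c@B0, c@B2, d@B0, d@B1, e@B3}

Merge at B2: IN[B2] = OUT[B1] = {c@B0, d@B1, e@B1}

Answer: {c@B0, d@B1, e@B1}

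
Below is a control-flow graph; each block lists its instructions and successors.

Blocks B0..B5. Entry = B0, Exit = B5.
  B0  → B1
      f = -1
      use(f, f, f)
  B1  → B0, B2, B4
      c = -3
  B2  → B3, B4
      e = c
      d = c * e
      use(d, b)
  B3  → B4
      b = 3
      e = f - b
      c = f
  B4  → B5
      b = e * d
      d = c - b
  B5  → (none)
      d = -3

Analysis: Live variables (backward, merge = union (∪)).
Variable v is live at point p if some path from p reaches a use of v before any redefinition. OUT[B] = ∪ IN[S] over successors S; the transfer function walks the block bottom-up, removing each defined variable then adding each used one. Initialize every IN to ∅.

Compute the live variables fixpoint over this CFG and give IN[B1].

Answer: {b, d, e, f}

Working:
Fixpoint table:
  B0:   IN={b, d, e}   OUT={b, d, e, f}
  B1:   IN={b, d, e, f}   OUT={b, c, d, e, f}
  B2:   IN={b, c, f}   OUT={c, d, e, f}
  B3:   IN={d, f}   OUT={c, d, e}
  B4:   IN={c, d, e}   OUT={}
  B5:   IN={}   OUT={}

Merge at B1: OUT[B1] = IN[B0] ⊔ IN[B2] ⊔ IN[B4] = {b, c, d, e, f}
Applying B1's transfer function to that OUT value gives IN[B1] (row B1 above).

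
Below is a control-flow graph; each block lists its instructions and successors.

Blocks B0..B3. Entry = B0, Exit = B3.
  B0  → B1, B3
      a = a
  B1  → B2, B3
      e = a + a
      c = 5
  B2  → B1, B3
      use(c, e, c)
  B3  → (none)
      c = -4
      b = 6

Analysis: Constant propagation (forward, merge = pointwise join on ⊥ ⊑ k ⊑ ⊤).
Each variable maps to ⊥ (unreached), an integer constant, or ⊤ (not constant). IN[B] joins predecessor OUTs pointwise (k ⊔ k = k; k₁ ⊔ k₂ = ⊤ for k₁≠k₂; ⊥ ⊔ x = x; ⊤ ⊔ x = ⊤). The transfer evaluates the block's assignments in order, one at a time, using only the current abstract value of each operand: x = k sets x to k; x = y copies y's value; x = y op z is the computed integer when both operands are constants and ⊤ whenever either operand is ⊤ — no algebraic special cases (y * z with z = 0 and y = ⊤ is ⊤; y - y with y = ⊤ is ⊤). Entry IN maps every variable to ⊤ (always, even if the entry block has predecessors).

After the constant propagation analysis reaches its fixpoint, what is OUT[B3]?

Fixpoint table:
  B0:  IN=(all ⊤)  OUT=(all ⊤)
  B1:  IN=(all ⊤)  OUT={c:5; rest ⊤}
  B2:  IN={c:5; rest ⊤}  OUT={c:5; rest ⊤}
  B3:  IN=(all ⊤)  OUT={b:6, c:-4; rest ⊤}

Merge at B3: IN[B3] = OUT[B0] ⊔ OUT[B1] ⊔ OUT[B2] = {a: ⊤, b: ⊤, c: ⊤, d: ⊤, e: ⊤, f: ⊤}
Applying B3's transfer function to that IN value gives OUT[B3] (row B3 above).

Answer: {a: ⊤, b: 6, c: -4, d: ⊤, e: ⊤, f: ⊤}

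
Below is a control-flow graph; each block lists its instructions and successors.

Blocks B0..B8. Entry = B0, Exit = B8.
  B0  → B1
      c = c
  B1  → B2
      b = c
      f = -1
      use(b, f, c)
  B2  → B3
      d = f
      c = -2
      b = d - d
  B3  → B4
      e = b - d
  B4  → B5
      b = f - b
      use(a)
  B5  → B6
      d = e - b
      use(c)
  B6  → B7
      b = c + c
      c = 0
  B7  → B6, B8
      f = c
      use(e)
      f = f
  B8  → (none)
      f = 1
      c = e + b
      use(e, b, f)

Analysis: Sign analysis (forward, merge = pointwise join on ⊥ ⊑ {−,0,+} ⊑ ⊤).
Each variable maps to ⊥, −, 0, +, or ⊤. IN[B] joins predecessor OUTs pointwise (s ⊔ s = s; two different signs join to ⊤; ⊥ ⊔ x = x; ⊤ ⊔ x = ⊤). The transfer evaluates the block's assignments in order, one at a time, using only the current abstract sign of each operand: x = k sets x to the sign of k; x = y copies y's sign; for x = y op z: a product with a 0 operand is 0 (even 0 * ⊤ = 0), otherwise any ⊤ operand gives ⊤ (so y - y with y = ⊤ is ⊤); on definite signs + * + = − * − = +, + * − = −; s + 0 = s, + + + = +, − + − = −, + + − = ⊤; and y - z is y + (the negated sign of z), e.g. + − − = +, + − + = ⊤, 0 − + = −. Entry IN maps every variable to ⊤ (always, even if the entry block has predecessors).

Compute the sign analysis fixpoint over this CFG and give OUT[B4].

Fixpoint table:
  B0:  IN=(all ⊤)  OUT=(all ⊤)
  B1:  IN=(all ⊤)  OUT={f:-; rest ⊤}
  B2:  IN={f:-; rest ⊤}  OUT={c:-, d:-, f:-; rest ⊤}
  B3:  IN={c:-, d:-, f:-; rest ⊤}  OUT={c:-, d:-, f:-; rest ⊤}
  B4:  IN={c:-, d:-, f:-; rest ⊤}  OUT={c:-, d:-, f:-; rest ⊤}
  B5:  IN={c:-, d:-, f:-; rest ⊤}  OUT={c:-, f:-; rest ⊤}
  B6:  IN=(all ⊤)  OUT={c:0; rest ⊤}
  B7:  IN={c:0; rest ⊤}  OUT={c:0, f:0; rest ⊤}
  B8:  IN={c:0, f:0; rest ⊤}  OUT={f:+; rest ⊤}

Merge at B4: IN[B4] = OUT[B3] = {a: ⊤, b: ⊤, c: -, d: -, e: ⊤, f: -}
Applying B4's transfer function to that IN value gives OUT[B4] (row B4 above).

Answer: {a: ⊤, b: ⊤, c: -, d: -, e: ⊤, f: -}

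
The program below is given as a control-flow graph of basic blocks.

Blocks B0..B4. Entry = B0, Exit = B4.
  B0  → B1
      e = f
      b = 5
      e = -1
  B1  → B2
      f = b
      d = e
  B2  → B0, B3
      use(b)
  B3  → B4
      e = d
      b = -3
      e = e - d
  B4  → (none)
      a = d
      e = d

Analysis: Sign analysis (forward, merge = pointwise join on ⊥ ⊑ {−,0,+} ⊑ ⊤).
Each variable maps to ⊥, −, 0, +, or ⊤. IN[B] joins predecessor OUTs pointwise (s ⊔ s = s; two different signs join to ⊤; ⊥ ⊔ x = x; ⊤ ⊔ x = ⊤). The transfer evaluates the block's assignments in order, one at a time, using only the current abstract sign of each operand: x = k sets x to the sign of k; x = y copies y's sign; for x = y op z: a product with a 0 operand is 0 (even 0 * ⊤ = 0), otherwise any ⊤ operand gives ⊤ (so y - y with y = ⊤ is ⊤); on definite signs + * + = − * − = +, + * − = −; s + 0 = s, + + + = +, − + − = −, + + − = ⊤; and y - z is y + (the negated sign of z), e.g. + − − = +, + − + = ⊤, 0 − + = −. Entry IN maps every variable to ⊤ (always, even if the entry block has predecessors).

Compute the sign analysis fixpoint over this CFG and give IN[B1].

Answer: {a: ⊤, b: +, c: ⊤, d: ⊤, e: -, f: ⊤}

Trace:
Per-block solution:
  B0:  IN=(all ⊤)  OUT={b:+, e:-; rest ⊤}
  B1:  IN={b:+, e:-; rest ⊤}  OUT={b:+, d:-, e:-, f:+; rest ⊤}
  B2:  IN={b:+, d:-, e:-, f:+; rest ⊤}  OUT={b:+, d:-, e:-, f:+; rest ⊤}
  B3:  IN={b:+, d:-, e:-, f:+; rest ⊤}  OUT={b:-, d:-, f:+; rest ⊤}
  B4:  IN={b:-, d:-, f:+; rest ⊤}  OUT={a:-, b:-, d:-, e:-, f:+; rest ⊤}

Merge at B1: IN[B1] = OUT[B0] = {a: ⊤, b: +, c: ⊤, d: ⊤, e: -, f: ⊤}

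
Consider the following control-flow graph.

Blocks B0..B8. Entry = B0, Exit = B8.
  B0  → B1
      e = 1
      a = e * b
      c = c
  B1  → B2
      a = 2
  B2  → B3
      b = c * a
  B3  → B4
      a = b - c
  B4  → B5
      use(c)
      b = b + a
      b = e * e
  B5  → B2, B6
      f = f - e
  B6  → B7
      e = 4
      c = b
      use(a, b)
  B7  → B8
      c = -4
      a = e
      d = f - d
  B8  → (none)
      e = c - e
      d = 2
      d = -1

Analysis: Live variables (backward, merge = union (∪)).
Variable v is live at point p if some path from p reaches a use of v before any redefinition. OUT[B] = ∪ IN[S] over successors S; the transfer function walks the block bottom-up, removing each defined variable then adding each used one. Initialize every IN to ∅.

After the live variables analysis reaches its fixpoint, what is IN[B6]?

Converged values:
  B0: | IN={b, c, d, f} | OUT={c, d, e, f}
  B1: | IN={c, d, e, f} | OUT={a, c, d, e, f}
  B2: | IN={a, c, d, e, f} | OUT={b, c, d, e, f}
  B3: | IN={b, c, d, e, f} | OUT={a, b, c, d, e, f}
  B4: | IN={a, b, c, d, e, f} | OUT={a, b, c, d, e, f}
  B5: | IN={a, b, c, d, e, f} | OUT={a, b, c, d, e, f}
  B6: | IN={a, b, d, f} | OUT={d, e, f}
  B7: | IN={d, e, f} | OUT={c, e}
  B8: | IN={c, e} | OUT={}

Merge at B6: OUT[B6] = IN[B7] = {d, e, f}
Applying B6's transfer function to that OUT value gives IN[B6] (row B6 above).

Answer: {a, b, d, f}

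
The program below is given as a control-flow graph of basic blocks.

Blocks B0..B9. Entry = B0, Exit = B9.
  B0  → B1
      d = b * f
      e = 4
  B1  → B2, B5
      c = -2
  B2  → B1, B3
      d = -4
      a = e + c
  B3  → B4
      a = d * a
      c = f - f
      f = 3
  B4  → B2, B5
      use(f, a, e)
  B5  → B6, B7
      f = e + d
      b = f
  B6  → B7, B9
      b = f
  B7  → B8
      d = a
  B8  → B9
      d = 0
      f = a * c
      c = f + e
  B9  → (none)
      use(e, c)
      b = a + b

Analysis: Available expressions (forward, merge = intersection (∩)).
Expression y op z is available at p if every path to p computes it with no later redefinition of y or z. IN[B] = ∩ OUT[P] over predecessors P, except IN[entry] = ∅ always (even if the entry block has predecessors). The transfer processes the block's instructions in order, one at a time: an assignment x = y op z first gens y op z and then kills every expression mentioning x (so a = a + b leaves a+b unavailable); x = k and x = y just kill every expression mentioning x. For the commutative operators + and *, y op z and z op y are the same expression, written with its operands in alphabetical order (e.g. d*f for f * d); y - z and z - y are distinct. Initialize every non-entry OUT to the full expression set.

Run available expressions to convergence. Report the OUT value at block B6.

Answer: {d+e}

Derivation:
Converged values:
  B0:   IN={}   OUT={b*f}
  B1:   IN={}   OUT={}
  B2:   IN={}   OUT={c+e}
  B3:   IN={c+e}   OUT={}
  B4:   IN={}   OUT={}
  B5:   IN={}   OUT={d+e}
  B6:   IN={d+e}   OUT={d+e}
  B7:   IN={d+e}   OUT={}
  B8:   IN={}   OUT={e+f}
  B9:   IN={}   OUT={}

Merge at B6: IN[B6] = OUT[B5] = {d+e}
Applying B6's transfer function to that IN value gives OUT[B6] (row B6 above).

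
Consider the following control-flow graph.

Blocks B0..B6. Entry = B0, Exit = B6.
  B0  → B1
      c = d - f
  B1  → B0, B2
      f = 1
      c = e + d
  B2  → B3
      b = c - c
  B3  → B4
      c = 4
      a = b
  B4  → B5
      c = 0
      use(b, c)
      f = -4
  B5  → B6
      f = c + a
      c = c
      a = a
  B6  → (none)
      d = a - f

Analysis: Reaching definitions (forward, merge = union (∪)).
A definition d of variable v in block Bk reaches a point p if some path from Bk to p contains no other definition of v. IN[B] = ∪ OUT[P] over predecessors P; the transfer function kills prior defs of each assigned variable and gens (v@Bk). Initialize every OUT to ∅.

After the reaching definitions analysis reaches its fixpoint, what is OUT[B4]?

Per-block solution:
  B0:   IN={c@B1, f@B1}   OUT={c@B0, f@B1}
  B1:   IN={c@B0, f@B1}   OUT={c@B1, f@B1}
  B2:   IN={c@B1, f@B1}   OUT={b@B2, c@B1, f@B1}
  B3:   IN={b@B2, c@B1, f@B1}   OUT={a@B3, b@B2, c@B3, f@B1}
  B4:   IN={a@B3, b@B2, c@B3, f@B1}   OUT={a@B3, b@B2, c@B4, f@B4}
  B5:   IN={a@B3, b@B2, c@B4, f@B4}   OUT={a@B5, b@B2, c@B5, f@B5}
  B6:   IN={a@B5, b@B2, c@B5, f@B5}   OUT={a@B5, b@B2, c@B5, d@B6, f@B5}

Merge at B4: IN[B4] = OUT[B3] = {a@B3, b@B2, c@B3, f@B1}
Applying B4's transfer function to that IN value gives OUT[B4] (row B4 above).

Answer: {a@B3, b@B2, c@B4, f@B4}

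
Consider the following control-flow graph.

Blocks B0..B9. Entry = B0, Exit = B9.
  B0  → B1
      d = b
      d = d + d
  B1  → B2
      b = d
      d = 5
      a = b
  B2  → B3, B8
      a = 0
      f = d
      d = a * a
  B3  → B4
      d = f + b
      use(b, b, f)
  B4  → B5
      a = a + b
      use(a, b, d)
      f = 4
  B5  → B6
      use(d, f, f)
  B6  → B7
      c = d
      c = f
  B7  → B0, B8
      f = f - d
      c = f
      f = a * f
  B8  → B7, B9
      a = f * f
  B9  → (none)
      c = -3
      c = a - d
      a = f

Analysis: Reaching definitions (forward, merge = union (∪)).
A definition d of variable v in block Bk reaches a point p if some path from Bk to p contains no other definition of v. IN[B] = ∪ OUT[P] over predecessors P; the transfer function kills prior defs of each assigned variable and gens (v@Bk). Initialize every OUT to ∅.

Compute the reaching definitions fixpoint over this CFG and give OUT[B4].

Answer: {a@B4, b@B1, c@B7, d@B3, f@B4}

Derivation:
Converged values:
  B0: | IN={a@B4, a@B8, b@B1, c@B7, d@B2, d@B3, f@B7} | OUT={a@B4, a@B8, b@B1, c@B7, d@B0, f@B7}
  B1: | IN={a@B4, a@B8, b@B1, c@B7, d@B0, f@B7} | OUT={a@B1, b@B1, c@B7, d@B1, f@B7}
  B2: | IN={a@B1, b@B1, c@B7, d@B1, f@B7} | OUT={a@B2, b@B1, c@B7, d@B2, f@B2}
  B3: | IN={a@B2, b@B1, c@B7, d@B2, f@B2} | OUT={a@B2, b@B1, c@B7, d@B3, f@B2}
  B4: | IN={a@B2, b@B1, c@B7, d@B3, f@B2} | OUT={a@B4, b@B1, c@B7, d@B3, f@B4}
  B5: | IN={a@B4, b@B1, c@B7, d@B3, f@B4} | OUT={a@B4, b@B1, c@B7, d@B3, f@B4}
  B6: | IN={a@B4, b@B1, c@B7, d@B3, f@B4} | OUT={a@B4, b@B1, c@B6, d@B3, f@B4}
  B7: | IN={a@B4, a@B8, b@B1, c@B6, c@B7, d@B2, d@B3, f@B2, f@B4, f@B7} | OUT={a@B4, a@B8, b@B1, c@B7, d@B2, d@B3, f@B7}
  B8: | IN={a@B2, a@B4, a@B8, b@B1, c@B7, d@B2, d@B3, f@B2, f@B7} | OUT={a@B8, b@B1, c@B7, d@B2, d@B3, f@B2, f@B7}
  B9: | IN={a@B8, b@B1, c@B7, d@B2, d@B3, f@B2, f@B7} | OUT={a@B9, b@B1, c@B9, d@B2, d@B3, f@B2, f@B7}

Merge at B4: IN[B4] = OUT[B3] = {a@B2, b@B1, c@B7, d@B3, f@B2}
Applying B4's transfer function to that IN value gives OUT[B4] (row B4 above).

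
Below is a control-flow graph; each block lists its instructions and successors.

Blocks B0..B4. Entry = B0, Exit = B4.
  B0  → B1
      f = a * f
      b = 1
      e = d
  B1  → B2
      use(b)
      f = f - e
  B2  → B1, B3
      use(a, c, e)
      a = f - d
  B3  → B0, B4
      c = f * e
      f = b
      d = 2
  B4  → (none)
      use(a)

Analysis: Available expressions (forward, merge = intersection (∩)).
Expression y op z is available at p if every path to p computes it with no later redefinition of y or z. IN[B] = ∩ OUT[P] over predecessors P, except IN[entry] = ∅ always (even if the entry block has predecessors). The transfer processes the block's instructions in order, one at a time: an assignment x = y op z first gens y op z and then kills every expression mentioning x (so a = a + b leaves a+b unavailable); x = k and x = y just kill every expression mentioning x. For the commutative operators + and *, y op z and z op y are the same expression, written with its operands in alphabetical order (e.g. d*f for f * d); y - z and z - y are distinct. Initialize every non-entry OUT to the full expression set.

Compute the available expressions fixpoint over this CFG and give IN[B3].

Converged values:
  B0:   IN={}   OUT={}
  B1:   IN={}   OUT={}
  B2:   IN={}   OUT={f-d}
  B3:   IN={f-d}   OUT={}
  B4:   IN={}   OUT={}

Merge at B3: IN[B3] = OUT[B2] = {f-d}

Answer: {f-d}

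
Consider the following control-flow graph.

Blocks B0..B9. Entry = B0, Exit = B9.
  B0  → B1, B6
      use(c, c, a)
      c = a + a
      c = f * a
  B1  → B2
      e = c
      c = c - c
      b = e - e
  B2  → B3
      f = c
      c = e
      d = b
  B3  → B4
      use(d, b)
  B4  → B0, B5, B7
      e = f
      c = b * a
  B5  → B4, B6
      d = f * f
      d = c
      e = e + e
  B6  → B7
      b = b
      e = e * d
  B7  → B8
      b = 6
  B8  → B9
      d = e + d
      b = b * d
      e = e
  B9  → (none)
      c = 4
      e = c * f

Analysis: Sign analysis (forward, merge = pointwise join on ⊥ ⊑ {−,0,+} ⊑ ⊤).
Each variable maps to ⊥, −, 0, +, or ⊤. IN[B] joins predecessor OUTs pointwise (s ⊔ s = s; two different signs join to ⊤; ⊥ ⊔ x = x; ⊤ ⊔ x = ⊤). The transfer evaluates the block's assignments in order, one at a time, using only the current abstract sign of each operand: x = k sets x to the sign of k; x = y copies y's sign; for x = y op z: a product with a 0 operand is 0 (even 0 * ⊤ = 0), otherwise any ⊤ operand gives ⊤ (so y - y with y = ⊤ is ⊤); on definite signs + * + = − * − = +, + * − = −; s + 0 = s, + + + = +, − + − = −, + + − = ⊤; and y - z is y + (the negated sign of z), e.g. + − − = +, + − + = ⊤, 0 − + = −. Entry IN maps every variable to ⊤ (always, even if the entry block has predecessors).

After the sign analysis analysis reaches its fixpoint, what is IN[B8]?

Answer: {a: ⊤, b: +, c: ⊤, d: ⊤, e: ⊤, f: ⊤}

Working:
Fixpoint table:
  B0: | IN=(all ⊤) | OUT=(all ⊤)
  B1: | IN=(all ⊤) | OUT=(all ⊤)
  B2: | IN=(all ⊤) | OUT=(all ⊤)
  B3: | IN=(all ⊤) | OUT=(all ⊤)
  B4: | IN=(all ⊤) | OUT=(all ⊤)
  B5: | IN=(all ⊤) | OUT=(all ⊤)
  B6: | IN=(all ⊤) | OUT=(all ⊤)
  B7: | IN=(all ⊤) | OUT={b:+; rest ⊤}
  B8: | IN={b:+; rest ⊤} | OUT=(all ⊤)
  B9: | IN=(all ⊤) | OUT={c:+; rest ⊤}

Merge at B8: IN[B8] = OUT[B7] = {a: ⊤, b: +, c: ⊤, d: ⊤, e: ⊤, f: ⊤}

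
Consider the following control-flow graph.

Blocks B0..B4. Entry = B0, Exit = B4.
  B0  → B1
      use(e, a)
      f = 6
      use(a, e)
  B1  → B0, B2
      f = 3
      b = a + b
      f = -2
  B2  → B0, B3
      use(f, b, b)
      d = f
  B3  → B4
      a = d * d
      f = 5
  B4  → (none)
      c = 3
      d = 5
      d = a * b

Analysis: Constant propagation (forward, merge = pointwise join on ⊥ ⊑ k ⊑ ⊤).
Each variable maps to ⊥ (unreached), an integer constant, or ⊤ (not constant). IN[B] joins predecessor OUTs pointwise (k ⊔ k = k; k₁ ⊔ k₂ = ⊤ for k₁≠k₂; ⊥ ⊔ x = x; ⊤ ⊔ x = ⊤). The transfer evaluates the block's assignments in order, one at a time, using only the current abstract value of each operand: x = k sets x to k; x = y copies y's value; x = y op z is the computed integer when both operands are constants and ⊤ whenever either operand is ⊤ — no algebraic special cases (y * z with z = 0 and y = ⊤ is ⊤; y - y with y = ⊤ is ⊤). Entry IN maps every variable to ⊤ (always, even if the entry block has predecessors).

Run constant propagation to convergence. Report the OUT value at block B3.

Fixpoint table:
  B0:  IN=(all ⊤)  OUT={f:6; rest ⊤}
  B1:  IN={f:6; rest ⊤}  OUT={f:-2; rest ⊤}
  B2:  IN={f:-2; rest ⊤}  OUT={d:-2, f:-2; rest ⊤}
  B3:  IN={d:-2, f:-2; rest ⊤}  OUT={a:4, d:-2, f:5; rest ⊤}
  B4:  IN={a:4, d:-2, f:5; rest ⊤}  OUT={a:4, c:3, f:5; rest ⊤}

Merge at B3: IN[B3] = OUT[B2] = {a: ⊤, b: ⊤, c: ⊤, d: -2, e: ⊤, f: -2}
Applying B3's transfer function to that IN value gives OUT[B3] (row B3 above).

Answer: {a: 4, b: ⊤, c: ⊤, d: -2, e: ⊤, f: 5}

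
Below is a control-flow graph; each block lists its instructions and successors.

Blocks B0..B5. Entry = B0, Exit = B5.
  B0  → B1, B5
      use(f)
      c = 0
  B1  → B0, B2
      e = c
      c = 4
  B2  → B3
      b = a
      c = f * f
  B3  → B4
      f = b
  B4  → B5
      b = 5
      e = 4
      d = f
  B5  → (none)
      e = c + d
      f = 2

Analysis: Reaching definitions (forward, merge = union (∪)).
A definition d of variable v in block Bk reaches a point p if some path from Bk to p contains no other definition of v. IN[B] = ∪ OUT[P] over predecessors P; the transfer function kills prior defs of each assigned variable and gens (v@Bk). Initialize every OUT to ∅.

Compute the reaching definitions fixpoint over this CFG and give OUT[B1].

Answer: {c@B1, e@B1}

Trace:
Fixpoint table:
  B0:   IN={c@B1, e@B1}   OUT={c@B0, e@B1}
  B1:   IN={c@B0, e@B1}   OUT={c@B1, e@B1}
  B2:   IN={c@B1, e@B1}   OUT={b@B2, c@B2, e@B1}
  B3:   IN={b@B2, c@B2, e@B1}   OUT={b@B2, c@B2, e@B1, f@B3}
  B4:   IN={b@B2, c@B2, e@B1, f@B3}   OUT={b@B4, c@B2, d@B4, e@B4, f@B3}
  B5:   IN={b@B4, c@B0, c@B2, d@B4, e@B1, e@B4, f@B3}   OUT={b@B4, c@B0, c@B2, d@B4, e@B5, f@B5}

Merge at B1: IN[B1] = OUT[B0] = {c@B0, e@B1}
Applying B1's transfer function to that IN value gives OUT[B1] (row B1 above).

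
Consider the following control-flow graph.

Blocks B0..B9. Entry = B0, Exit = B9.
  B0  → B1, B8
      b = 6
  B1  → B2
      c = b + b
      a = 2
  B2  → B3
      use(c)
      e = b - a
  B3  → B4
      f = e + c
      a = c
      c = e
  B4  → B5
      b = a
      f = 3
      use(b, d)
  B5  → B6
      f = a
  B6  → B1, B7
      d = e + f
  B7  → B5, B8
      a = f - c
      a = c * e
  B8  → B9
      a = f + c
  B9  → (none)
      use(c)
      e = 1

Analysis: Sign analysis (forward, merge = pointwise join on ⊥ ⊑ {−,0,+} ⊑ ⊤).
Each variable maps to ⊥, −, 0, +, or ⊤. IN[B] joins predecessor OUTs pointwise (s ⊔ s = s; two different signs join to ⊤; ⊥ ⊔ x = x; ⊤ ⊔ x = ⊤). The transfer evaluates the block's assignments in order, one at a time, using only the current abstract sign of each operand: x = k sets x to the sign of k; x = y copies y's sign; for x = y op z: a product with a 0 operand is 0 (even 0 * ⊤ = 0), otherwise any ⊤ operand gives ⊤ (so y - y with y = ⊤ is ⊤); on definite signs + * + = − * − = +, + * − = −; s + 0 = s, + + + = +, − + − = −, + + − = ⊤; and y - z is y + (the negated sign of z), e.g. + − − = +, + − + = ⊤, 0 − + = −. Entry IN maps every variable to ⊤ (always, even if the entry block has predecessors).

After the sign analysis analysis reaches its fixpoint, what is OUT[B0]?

Converged values:
  B0: | IN=(all ⊤) | OUT={b:+; rest ⊤}
  B1: | IN={b:+; rest ⊤} | OUT={a:+, b:+, c:+; rest ⊤}
  B2: | IN={a:+, b:+, c:+; rest ⊤} | OUT={a:+, b:+, c:+; rest ⊤}
  B3: | IN={a:+, b:+, c:+; rest ⊤} | OUT={a:+, b:+; rest ⊤}
  B4: | IN={a:+, b:+; rest ⊤} | OUT={a:+, b:+, f:+; rest ⊤}
  B5: | IN={b:+; rest ⊤} | OUT={b:+; rest ⊤}
  B6: | IN={b:+; rest ⊤} | OUT={b:+; rest ⊤}
  B7: | IN={b:+; rest ⊤} | OUT={b:+; rest ⊤}
  B8: | IN={b:+; rest ⊤} | OUT={b:+; rest ⊤}
  B9: | IN={b:+; rest ⊤} | OUT={b:+, e:+; rest ⊤}

B0 is the boundary node: IN[B0] = {a: ⊤, b: ⊤, c: ⊤, d: ⊤, e: ⊤, f: ⊤}
Applying B0's transfer function to that IN value gives OUT[B0] (row B0 above).

Answer: {a: ⊤, b: +, c: ⊤, d: ⊤, e: ⊤, f: ⊤}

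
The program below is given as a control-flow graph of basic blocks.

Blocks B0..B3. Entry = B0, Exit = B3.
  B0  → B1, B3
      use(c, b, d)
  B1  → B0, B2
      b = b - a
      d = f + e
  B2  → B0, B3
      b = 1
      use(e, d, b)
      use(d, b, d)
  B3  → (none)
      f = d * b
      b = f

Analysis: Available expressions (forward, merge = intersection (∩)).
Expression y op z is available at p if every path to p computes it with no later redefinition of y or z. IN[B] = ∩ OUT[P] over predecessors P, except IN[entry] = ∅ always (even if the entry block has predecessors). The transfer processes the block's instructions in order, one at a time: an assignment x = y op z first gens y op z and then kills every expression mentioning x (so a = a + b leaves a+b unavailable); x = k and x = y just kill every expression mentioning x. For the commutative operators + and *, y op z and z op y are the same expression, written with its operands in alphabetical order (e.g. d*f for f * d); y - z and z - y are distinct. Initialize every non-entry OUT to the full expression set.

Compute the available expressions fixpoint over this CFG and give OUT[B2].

Per-block solution:
  B0: | IN={} | OUT={}
  B1: | IN={} | OUT={e+f}
  B2: | IN={e+f} | OUT={e+f}
  B3: | IN={} | OUT={}

Merge at B2: IN[B2] = OUT[B1] = {e+f}
Applying B2's transfer function to that IN value gives OUT[B2] (row B2 above).

Answer: {e+f}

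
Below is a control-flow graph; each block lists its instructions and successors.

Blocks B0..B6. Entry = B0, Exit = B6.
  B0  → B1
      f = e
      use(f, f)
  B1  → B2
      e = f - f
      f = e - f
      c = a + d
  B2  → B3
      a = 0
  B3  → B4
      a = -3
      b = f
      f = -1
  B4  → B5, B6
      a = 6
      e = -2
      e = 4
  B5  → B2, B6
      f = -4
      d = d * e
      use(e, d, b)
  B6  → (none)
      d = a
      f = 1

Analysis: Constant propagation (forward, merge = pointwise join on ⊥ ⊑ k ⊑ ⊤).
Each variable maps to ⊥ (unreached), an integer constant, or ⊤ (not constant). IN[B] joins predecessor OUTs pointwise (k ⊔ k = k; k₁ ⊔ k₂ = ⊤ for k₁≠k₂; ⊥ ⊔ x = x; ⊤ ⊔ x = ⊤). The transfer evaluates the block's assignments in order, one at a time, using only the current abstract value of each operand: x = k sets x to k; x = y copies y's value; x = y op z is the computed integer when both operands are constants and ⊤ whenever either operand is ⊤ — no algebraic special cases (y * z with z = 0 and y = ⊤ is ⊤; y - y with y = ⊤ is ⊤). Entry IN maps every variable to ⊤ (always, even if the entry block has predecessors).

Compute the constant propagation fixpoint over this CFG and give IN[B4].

Per-block solution:
  B0: | IN=(all ⊤) | OUT=(all ⊤)
  B1: | IN=(all ⊤) | OUT=(all ⊤)
  B2: | IN=(all ⊤) | OUT={a:0; rest ⊤}
  B3: | IN={a:0; rest ⊤} | OUT={a:-3, f:-1; rest ⊤}
  B4: | IN={a:-3, f:-1; rest ⊤} | OUT={a:6, e:4, f:-1; rest ⊤}
  B5: | IN={a:6, e:4, f:-1; rest ⊤} | OUT={a:6, e:4, f:-4; rest ⊤}
  B6: | IN={a:6, e:4; rest ⊤} | OUT={a:6, d:6, e:4, f:1; rest ⊤}

Merge at B4: IN[B4] = OUT[B3] = {a: -3, b: ⊤, c: ⊤, d: ⊤, e: ⊤, f: -1}

Answer: {a: -3, b: ⊤, c: ⊤, d: ⊤, e: ⊤, f: -1}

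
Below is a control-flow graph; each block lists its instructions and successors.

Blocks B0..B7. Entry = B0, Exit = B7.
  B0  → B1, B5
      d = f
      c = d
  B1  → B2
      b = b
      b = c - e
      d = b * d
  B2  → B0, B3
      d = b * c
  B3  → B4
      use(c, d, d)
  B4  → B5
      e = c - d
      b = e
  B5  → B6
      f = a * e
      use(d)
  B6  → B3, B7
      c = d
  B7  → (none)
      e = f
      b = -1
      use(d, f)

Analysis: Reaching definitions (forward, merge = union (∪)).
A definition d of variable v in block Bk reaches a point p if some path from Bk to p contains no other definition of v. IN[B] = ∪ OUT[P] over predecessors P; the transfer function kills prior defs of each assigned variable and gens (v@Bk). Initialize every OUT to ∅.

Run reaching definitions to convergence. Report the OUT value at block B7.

Answer: {b@B7, c@B6, d@B0, d@B2, e@B7, f@B5}

Trace:
Per-block solution:
  B0: | IN={b@B1, c@B0, d@B2} | OUT={b@B1, c@B0, d@B0}
  B1: | IN={b@B1, c@B0, d@B0} | OUT={b@B1, c@B0, d@B1}
  B2: | IN={b@B1, c@B0, d@B1} | OUT={b@B1, c@B0, d@B2}
  B3: | IN={b@B1, b@B4, c@B0, c@B6, d@B0, d@B2, e@B4, f@B5} | OUT={b@B1, b@B4, c@B0, c@B6, d@B0, d@B2, e@B4, f@B5}
  B4: | IN={b@B1, b@B4, c@B0, c@B6, d@B0, d@B2, e@B4, f@B5} | OUT={b@B4, c@B0, c@B6, d@B0, d@B2, e@B4, f@B5}
  B5: | IN={b@B1, b@B4, c@B0, c@B6, d@B0, d@B2, e@B4, f@B5} | OUT={b@B1, b@B4, c@B0, c@B6, d@B0, d@B2, e@B4, f@B5}
  B6: | IN={b@B1, b@B4, c@B0, c@B6, d@B0, d@B2, e@B4, f@B5} | OUT={b@B1, b@B4, c@B6, d@B0, d@B2, e@B4, f@B5}
  B7: | IN={b@B1, b@B4, c@B6, d@B0, d@B2, e@B4, f@B5} | OUT={b@B7, c@B6, d@B0, d@B2, e@B7, f@B5}

Merge at B7: IN[B7] = OUT[B6] = {b@B1, b@B4, c@B6, d@B0, d@B2, e@B4, f@B5}
Applying B7's transfer function to that IN value gives OUT[B7] (row B7 above).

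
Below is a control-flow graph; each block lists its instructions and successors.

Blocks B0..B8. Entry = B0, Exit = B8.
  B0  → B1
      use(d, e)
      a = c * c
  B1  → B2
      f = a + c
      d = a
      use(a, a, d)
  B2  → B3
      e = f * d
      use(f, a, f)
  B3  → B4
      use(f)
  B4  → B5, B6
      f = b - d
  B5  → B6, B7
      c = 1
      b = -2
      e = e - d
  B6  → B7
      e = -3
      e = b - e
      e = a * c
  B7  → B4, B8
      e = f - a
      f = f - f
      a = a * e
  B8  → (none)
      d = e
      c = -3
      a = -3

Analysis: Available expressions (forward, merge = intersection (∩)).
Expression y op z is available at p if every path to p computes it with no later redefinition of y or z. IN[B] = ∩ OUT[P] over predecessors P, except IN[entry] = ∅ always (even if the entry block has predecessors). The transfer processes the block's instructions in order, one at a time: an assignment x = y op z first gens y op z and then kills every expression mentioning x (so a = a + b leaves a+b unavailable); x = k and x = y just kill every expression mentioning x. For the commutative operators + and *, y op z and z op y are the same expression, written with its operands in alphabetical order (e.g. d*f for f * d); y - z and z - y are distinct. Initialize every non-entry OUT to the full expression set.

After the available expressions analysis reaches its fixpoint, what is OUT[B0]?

Fixpoint table:
  B0:   IN={}   OUT={c*c}
  B1:   IN={c*c}   OUT={a+c, c*c}
  B2:   IN={a+c, c*c}   OUT={a+c, c*c, d*f}
  B3:   IN={a+c, c*c, d*f}   OUT={a+c, c*c, d*f}
  B4:   IN={}   OUT={b-d}
  B5:   IN={b-d}   OUT={}
  B6:   IN={}   OUT={a*c}
  B7:   IN={}   OUT={}
  B8:   IN={}   OUT={}

B0 is the boundary node: IN[B0] = {}
Applying B0's transfer function to that IN value gives OUT[B0] (row B0 above).

Answer: {c*c}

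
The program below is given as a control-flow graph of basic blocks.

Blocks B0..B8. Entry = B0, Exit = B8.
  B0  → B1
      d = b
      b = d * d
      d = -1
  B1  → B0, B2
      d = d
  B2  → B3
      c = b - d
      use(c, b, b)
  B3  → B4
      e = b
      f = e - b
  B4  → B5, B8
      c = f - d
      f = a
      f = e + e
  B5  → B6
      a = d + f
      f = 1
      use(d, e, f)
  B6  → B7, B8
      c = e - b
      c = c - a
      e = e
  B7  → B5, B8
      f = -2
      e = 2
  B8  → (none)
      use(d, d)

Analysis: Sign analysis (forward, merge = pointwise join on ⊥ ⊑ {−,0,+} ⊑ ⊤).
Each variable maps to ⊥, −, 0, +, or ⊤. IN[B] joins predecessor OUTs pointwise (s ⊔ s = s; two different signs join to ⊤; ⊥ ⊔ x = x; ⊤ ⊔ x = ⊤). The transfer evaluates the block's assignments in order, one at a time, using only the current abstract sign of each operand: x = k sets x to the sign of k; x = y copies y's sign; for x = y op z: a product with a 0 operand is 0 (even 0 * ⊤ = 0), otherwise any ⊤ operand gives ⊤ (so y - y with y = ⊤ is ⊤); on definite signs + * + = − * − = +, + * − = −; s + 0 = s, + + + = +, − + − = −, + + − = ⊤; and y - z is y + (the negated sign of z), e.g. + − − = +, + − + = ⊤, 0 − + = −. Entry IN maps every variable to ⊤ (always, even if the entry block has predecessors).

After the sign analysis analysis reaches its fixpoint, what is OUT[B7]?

Converged values:
  B0:  IN=(all ⊤)  OUT={d:-; rest ⊤}
  B1:  IN={d:-; rest ⊤}  OUT={d:-; rest ⊤}
  B2:  IN={d:-; rest ⊤}  OUT={d:-; rest ⊤}
  B3:  IN={d:-; rest ⊤}  OUT={d:-; rest ⊤}
  B4:  IN={d:-; rest ⊤}  OUT={d:-; rest ⊤}
  B5:  IN={d:-; rest ⊤}  OUT={d:-, f:+; rest ⊤}
  B6:  IN={d:-, f:+; rest ⊤}  OUT={d:-, f:+; rest ⊤}
  B7:  IN={d:-, f:+; rest ⊤}  OUT={d:-, e:+, f:-; rest ⊤}
  B8:  IN={d:-; rest ⊤}  OUT={d:-; rest ⊤}

Merge at B7: IN[B7] = OUT[B6] = {a: ⊤, b: ⊤, c: ⊤, d: -, e: ⊤, f: +}
Applying B7's transfer function to that IN value gives OUT[B7] (row B7 above).

Answer: {a: ⊤, b: ⊤, c: ⊤, d: -, e: +, f: -}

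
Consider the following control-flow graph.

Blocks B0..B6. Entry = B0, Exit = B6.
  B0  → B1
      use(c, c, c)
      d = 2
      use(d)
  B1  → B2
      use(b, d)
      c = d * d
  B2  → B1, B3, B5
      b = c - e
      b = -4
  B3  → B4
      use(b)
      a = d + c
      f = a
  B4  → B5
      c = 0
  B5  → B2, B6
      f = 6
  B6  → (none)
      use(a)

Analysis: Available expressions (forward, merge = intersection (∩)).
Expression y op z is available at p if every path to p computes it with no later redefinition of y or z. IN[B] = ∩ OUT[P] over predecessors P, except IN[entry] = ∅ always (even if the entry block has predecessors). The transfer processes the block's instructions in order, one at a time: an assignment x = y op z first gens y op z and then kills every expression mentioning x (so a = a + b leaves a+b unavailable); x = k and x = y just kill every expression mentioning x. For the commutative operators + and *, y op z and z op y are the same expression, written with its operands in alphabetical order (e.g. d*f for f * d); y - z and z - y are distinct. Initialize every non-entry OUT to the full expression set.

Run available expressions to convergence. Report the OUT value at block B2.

Answer: {c-e, d*d}

Derivation:
Converged values:
  B0: | IN={} | OUT={}
  B1: | IN={} | OUT={d*d}
  B2: | IN={d*d} | OUT={c-e, d*d}
  B3: | IN={c-e, d*d} | OUT={c+d, c-e, d*d}
  B4: | IN={c+d, c-e, d*d} | OUT={d*d}
  B5: | IN={d*d} | OUT={d*d}
  B6: | IN={d*d} | OUT={d*d}

Merge at B2: IN[B2] = OUT[B1] ∩ OUT[B5] = {d*d}
Applying B2's transfer function to that IN value gives OUT[B2] (row B2 above).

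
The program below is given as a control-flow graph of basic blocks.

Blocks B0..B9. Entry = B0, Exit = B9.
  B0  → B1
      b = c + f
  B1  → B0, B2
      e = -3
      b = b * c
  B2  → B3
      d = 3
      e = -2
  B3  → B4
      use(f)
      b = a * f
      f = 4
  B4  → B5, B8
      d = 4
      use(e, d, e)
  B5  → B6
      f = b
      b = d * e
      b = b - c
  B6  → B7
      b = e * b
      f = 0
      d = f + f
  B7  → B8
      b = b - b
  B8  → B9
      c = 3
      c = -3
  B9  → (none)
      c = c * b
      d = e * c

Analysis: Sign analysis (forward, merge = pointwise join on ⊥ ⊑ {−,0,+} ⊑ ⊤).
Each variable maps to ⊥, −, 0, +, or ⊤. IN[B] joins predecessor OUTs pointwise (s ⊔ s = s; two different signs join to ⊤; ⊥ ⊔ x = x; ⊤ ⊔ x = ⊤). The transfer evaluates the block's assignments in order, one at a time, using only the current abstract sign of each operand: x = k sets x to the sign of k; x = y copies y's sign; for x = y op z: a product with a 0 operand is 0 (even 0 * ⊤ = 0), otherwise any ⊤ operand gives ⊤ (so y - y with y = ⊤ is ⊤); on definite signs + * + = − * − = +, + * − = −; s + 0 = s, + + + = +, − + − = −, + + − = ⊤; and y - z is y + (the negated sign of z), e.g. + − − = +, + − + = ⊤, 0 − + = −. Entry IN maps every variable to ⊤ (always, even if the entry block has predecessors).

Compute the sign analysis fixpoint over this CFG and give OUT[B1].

Fixpoint table:
  B0:   IN=(all ⊤)   OUT=(all ⊤)
  B1:   IN=(all ⊤)   OUT={e:-; rest ⊤}
  B2:   IN={e:-; rest ⊤}   OUT={d:+, e:-; rest ⊤}
  B3:   IN={d:+, e:-; rest ⊤}   OUT={d:+, e:-, f:+; rest ⊤}
  B4:   IN={d:+, e:-, f:+; rest ⊤}   OUT={d:+, e:-, f:+; rest ⊤}
  B5:   IN={d:+, e:-, f:+; rest ⊤}   OUT={d:+, e:-; rest ⊤}
  B6:   IN={d:+, e:-; rest ⊤}   OUT={d:0, e:-, f:0; rest ⊤}
  B7:   IN={d:0, e:-, f:0; rest ⊤}   OUT={d:0, e:-, f:0; rest ⊤}
  B8:   IN={e:-; rest ⊤}   OUT={c:-, e:-; rest ⊤}
  B9:   IN={c:-, e:-; rest ⊤}   OUT={e:-; rest ⊤}

Merge at B1: IN[B1] = OUT[B0] = {a: ⊤, b: ⊤, c: ⊤, d: ⊤, e: ⊤, f: ⊤}
Applying B1's transfer function to that IN value gives OUT[B1] (row B1 above).

Answer: {a: ⊤, b: ⊤, c: ⊤, d: ⊤, e: -, f: ⊤}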